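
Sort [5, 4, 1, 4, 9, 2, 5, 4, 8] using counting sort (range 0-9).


Count array: [0, 1, 1, 0, 3, 2, 0, 0, 1, 1]
Reconstruct: [1, 2, 4, 4, 4, 5, 5, 8, 9]


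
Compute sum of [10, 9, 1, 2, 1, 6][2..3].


Prefix sums: [0, 10, 19, 20, 22, 23, 29]
Sum[2..3] = prefix[4] - prefix[2] = 22 - 19 = 3


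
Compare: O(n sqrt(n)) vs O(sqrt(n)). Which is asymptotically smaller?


sublinear grows slower than n^1.5
O(sqrt(n)) is asymptotically smaller; O(n sqrt(n)) grows faster


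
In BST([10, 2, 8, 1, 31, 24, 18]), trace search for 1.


BST root = 10
Search for 1: compare at each node
Path: [10, 2, 1]


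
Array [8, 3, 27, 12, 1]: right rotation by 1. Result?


Right rotate by 1: [1, 8, 3, 27, 12]


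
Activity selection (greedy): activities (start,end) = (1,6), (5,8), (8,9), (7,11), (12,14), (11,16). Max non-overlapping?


Greedy: pick earliest-ending, then skip overlaps.
Selected (3 activities): [(1, 6), (8, 9), (12, 14)]


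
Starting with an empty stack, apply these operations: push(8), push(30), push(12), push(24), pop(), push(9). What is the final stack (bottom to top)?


push(8) -> [8]
push(30) -> [8, 30]
push(12) -> [8, 30, 12]
push(24) -> [8, 30, 12, 24]
pop() returns 24 -> [8, 30, 12]
push(9) -> [8, 30, 12, 9]
Final stack (bottom to top): [8, 30, 12, 9]


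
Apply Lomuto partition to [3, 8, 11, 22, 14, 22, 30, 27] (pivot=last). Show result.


Elements <= 27 go left of pivot.
Result: [3, 8, 11, 22, 14, 22, 27, 30], pivot at index 6


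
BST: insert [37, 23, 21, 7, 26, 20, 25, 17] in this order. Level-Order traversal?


Root = 37; build tree by BST insertion.
Level-Order traversal: [37, 23, 21, 26, 7, 25, 20, 17]


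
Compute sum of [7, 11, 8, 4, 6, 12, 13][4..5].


Prefix sums: [0, 7, 18, 26, 30, 36, 48, 61]
Sum[4..5] = prefix[6] - prefix[4] = 48 - 30 = 18


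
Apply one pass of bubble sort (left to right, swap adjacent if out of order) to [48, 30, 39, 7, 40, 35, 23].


After one pass: [30, 39, 7, 40, 35, 23, 48]


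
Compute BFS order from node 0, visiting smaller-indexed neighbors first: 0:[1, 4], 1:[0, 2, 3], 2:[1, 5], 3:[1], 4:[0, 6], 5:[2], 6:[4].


BFS queue: start with [0]
Visit order: [0, 1, 4, 2, 3, 6, 5]


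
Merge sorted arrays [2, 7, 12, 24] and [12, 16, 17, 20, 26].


Compare heads, take smaller each step.
Merged: [2, 7, 12, 12, 16, 17, 20, 24, 26]


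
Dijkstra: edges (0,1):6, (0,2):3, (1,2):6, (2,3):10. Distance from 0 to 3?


Dijkstra from 0:
Distances: {0: 0, 1: 6, 2: 3, 3: 13}
Shortest distance to 3 = 13, path = [0, 2, 3]


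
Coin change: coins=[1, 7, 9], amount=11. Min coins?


dp[0]=0; dp[i]=1+min(dp[i-c] for c in coins)
...dp[6]=6, dp[7]=1, dp[8]=2, dp[9]=1, dp[10]=2, dp[11]=3
Minimum coins for 11 = 3


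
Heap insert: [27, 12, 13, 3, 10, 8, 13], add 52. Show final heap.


Append 52: [27, 12, 13, 3, 10, 8, 13, 52]
Bubble up: swap idx 7(52) with idx 3(3); swap idx 3(52) with idx 1(12); swap idx 1(52) with idx 0(27)
Result: [52, 27, 13, 12, 10, 8, 13, 3]


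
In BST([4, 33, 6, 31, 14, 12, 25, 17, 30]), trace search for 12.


BST root = 4
Search for 12: compare at each node
Path: [4, 33, 6, 31, 14, 12]


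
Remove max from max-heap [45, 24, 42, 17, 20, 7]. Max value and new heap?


Max = 45
Replace root with last, heapify down
Resulting heap: [42, 24, 7, 17, 20]


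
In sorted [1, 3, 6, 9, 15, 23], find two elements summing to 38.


Two pointers: lo=0, hi=5
Found pair: (15, 23) summing to 38


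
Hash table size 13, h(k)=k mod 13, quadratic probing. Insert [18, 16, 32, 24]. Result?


Insertions: 18->slot 5; 16->slot 3; 32->slot 6; 24->slot 11
Table: [None, None, None, 16, None, 18, 32, None, None, None, None, 24, None]


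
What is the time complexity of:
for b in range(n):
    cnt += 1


Per nesting level: O(n) = O(n)
Complexity: O(n)


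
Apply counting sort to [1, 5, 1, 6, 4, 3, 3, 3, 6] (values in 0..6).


Count array: [0, 2, 0, 3, 1, 1, 2]
Reconstruct: [1, 1, 3, 3, 3, 4, 5, 6, 6]


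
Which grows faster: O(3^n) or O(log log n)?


double-logarithmic grows slower than exponential (base 3)
O(log log n) is asymptotically smaller; O(3^n) grows faster


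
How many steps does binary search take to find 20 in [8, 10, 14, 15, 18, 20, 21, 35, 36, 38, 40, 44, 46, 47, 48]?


Search for 20:
[0,14] mid=7 arr[7]=35
[0,6] mid=3 arr[3]=15
[4,6] mid=5 arr[5]=20
Total: 3 comparisons


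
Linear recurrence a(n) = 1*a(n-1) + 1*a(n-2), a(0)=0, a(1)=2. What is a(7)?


Build bottom-up:
...a(5)=10, a(6)=16, a(7)=1*16+1*10=26


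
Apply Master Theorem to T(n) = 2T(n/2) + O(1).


a=2, b=2, c=0. log_2(2)=1 > c=0. Case 1: O(n^log_b(a)) = O(n)
Complexity: O(n)


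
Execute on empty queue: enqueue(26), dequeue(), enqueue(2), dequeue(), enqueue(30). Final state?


enqueue(26) -> [26]
dequeue() returns 26 -> []
enqueue(2) -> [2]
dequeue() returns 2 -> []
enqueue(30) -> [30]
Final queue (front to back): [30]


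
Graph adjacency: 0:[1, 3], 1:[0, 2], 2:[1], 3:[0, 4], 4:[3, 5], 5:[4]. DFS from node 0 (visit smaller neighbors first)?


DFS stack-based: start with [0]
Visit order: [0, 1, 2, 3, 4, 5]


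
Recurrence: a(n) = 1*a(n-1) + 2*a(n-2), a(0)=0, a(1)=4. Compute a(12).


Build bottom-up:
...a(10)=1364, a(11)=2732, a(12)=1*2732+2*1364=5460


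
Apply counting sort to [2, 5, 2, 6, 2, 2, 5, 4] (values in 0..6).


Count array: [0, 0, 4, 0, 1, 2, 1]
Reconstruct: [2, 2, 2, 2, 4, 5, 5, 6]


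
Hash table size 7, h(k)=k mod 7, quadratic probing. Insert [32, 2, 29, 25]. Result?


Insertions: 32->slot 4; 2->slot 2; 29->slot 1; 25->slot 5
Table: [None, 29, 2, None, 32, 25, None]


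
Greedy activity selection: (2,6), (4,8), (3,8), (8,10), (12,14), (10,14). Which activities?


Greedy: pick earliest-ending, then skip overlaps.
Selected (3 activities): [(2, 6), (8, 10), (12, 14)]


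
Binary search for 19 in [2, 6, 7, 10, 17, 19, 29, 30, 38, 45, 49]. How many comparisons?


Search for 19:
[0,10] mid=5 arr[5]=19
Total: 1 comparisons


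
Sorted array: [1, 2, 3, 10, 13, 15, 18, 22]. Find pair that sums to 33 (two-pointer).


Two pointers: lo=0, hi=7
Found pair: (15, 18) summing to 33


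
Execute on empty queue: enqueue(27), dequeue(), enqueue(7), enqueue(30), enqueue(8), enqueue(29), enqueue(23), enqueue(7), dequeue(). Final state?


enqueue(27) -> [27]
dequeue() returns 27 -> []
enqueue(7) -> [7]
enqueue(30) -> [7, 30]
enqueue(8) -> [7, 30, 8]
enqueue(29) -> [7, 30, 8, 29]
enqueue(23) -> [7, 30, 8, 29, 23]
enqueue(7) -> [7, 30, 8, 29, 23, 7]
dequeue() returns 7 -> [30, 8, 29, 23, 7]
Final queue (front to back): [30, 8, 29, 23, 7]


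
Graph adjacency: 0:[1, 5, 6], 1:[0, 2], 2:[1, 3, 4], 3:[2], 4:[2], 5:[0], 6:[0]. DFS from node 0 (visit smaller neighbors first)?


DFS stack-based: start with [0]
Visit order: [0, 1, 2, 3, 4, 5, 6]


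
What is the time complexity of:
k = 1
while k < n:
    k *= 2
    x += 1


Per nesting level: O(log n) = O(log n)
Complexity: O(log n)


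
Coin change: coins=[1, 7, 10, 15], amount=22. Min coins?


dp[0]=0; dp[i]=1+min(dp[i-c] for c in coins)
...dp[17]=2, dp[18]=3, dp[19]=4, dp[20]=2, dp[21]=3, dp[22]=2
Minimum coins for 22 = 2


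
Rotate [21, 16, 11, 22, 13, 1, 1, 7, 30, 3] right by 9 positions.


Right rotate by 9: [16, 11, 22, 13, 1, 1, 7, 30, 3, 21]


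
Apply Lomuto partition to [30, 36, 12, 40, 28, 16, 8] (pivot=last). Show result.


Elements <= 8 go left of pivot.
Result: [8, 36, 12, 40, 28, 16, 30], pivot at index 0


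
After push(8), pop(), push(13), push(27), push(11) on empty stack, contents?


push(8) -> [8]
pop() returns 8 -> []
push(13) -> [13]
push(27) -> [13, 27]
push(11) -> [13, 27, 11]
Final stack (bottom to top): [13, 27, 11]


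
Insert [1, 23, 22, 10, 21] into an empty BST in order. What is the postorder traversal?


Root = 1; build tree by BST insertion.
Postorder traversal: [21, 10, 22, 23, 1]


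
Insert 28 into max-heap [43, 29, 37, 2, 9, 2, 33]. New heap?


Append 28: [43, 29, 37, 2, 9, 2, 33, 28]
Bubble up: swap idx 7(28) with idx 3(2)
Result: [43, 29, 37, 28, 9, 2, 33, 2]


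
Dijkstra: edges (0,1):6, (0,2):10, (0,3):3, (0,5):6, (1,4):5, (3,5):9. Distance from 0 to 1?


Dijkstra from 0:
Distances: {0: 0, 1: 6, 2: 10, 3: 3, 4: 11, 5: 6}
Shortest distance to 1 = 6, path = [0, 1]


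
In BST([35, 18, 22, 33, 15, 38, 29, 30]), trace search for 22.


BST root = 35
Search for 22: compare at each node
Path: [35, 18, 22]


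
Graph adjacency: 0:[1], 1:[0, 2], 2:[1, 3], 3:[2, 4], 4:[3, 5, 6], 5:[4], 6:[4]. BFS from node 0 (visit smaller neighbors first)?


BFS queue: start with [0]
Visit order: [0, 1, 2, 3, 4, 5, 6]


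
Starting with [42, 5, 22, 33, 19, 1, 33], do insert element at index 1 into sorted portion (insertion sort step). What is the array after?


After one pass: [5, 42, 22, 33, 19, 1, 33]


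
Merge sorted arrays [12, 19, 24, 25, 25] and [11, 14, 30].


Compare heads, take smaller each step.
Merged: [11, 12, 14, 19, 24, 25, 25, 30]


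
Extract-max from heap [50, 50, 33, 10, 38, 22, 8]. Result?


Max = 50
Replace root with last, heapify down
Resulting heap: [50, 38, 33, 10, 8, 22]


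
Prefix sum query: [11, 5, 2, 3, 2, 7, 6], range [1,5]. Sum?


Prefix sums: [0, 11, 16, 18, 21, 23, 30, 36]
Sum[1..5] = prefix[6] - prefix[1] = 30 - 11 = 19


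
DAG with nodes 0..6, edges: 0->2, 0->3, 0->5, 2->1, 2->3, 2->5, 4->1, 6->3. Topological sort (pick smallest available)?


Kahn's algorithm, process smallest node first
Order: [0, 2, 4, 1, 5, 6, 3]


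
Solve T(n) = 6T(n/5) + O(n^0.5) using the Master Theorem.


a=6, b=5, c=0.5. log_5(6)=1.113 > c=0.5. Case 1: O(n^log_b(a)) = O(n^1.113)
Complexity: O(n^1.113)


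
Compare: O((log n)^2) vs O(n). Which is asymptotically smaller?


polylogarithmic grows slower than linear
O((log n)^2) is asymptotically smaller; O(n) grows faster


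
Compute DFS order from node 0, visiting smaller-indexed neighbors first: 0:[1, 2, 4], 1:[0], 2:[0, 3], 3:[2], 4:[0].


DFS stack-based: start with [0]
Visit order: [0, 1, 2, 3, 4]


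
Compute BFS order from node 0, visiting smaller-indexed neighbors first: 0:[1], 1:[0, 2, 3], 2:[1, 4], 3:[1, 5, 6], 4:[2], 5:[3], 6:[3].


BFS queue: start with [0]
Visit order: [0, 1, 2, 3, 4, 5, 6]


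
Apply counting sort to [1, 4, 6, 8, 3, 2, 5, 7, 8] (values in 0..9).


Count array: [0, 1, 1, 1, 1, 1, 1, 1, 2, 0]
Reconstruct: [1, 2, 3, 4, 5, 6, 7, 8, 8]


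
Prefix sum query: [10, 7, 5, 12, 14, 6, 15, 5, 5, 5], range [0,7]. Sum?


Prefix sums: [0, 10, 17, 22, 34, 48, 54, 69, 74, 79, 84]
Sum[0..7] = prefix[8] - prefix[0] = 74 - 0 = 74


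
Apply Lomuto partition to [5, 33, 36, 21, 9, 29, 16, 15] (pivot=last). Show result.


Elements <= 15 go left of pivot.
Result: [5, 9, 15, 21, 33, 29, 16, 36], pivot at index 2


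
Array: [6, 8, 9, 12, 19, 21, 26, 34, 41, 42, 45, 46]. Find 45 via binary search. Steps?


Search for 45:
[0,11] mid=5 arr[5]=21
[6,11] mid=8 arr[8]=41
[9,11] mid=10 arr[10]=45
Total: 3 comparisons


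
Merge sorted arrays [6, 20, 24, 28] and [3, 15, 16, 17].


Compare heads, take smaller each step.
Merged: [3, 6, 15, 16, 17, 20, 24, 28]


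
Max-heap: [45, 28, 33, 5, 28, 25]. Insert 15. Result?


Append 15: [45, 28, 33, 5, 28, 25, 15]
Bubble up: no swaps needed
Result: [45, 28, 33, 5, 28, 25, 15]


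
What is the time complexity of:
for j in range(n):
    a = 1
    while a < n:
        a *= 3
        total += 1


Per nesting level: O(n) * O(log n) = O(n log n)
Complexity: O(n log n)


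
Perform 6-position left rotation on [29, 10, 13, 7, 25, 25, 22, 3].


Left rotate by 6: [22, 3, 29, 10, 13, 7, 25, 25]


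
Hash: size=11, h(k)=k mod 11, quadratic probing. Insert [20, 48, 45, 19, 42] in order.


Insertions: 20->slot 9; 48->slot 4; 45->slot 1; 19->slot 8; 42->slot 10
Table: [None, 45, None, None, 48, None, None, None, 19, 20, 42]


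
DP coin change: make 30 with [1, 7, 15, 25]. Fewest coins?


dp[0]=0; dp[i]=1+min(dp[i-c] for c in coins)
...dp[25]=1, dp[26]=2, dp[27]=3, dp[28]=4, dp[29]=3, dp[30]=2
Minimum coins for 30 = 2


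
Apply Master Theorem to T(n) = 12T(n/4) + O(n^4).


a=12, b=4, c=4. log_4(12)=1.792 < c=4. Case 3: O(n^c) = O(n^4)
Complexity: O(n^4)


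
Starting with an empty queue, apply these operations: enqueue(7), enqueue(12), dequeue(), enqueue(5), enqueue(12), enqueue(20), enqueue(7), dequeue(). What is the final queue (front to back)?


enqueue(7) -> [7]
enqueue(12) -> [7, 12]
dequeue() returns 7 -> [12]
enqueue(5) -> [12, 5]
enqueue(12) -> [12, 5, 12]
enqueue(20) -> [12, 5, 12, 20]
enqueue(7) -> [12, 5, 12, 20, 7]
dequeue() returns 12 -> [5, 12, 20, 7]
Final queue (front to back): [5, 12, 20, 7]


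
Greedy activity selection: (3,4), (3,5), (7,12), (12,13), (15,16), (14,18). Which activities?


Greedy: pick earliest-ending, then skip overlaps.
Selected (4 activities): [(3, 4), (7, 12), (12, 13), (15, 16)]


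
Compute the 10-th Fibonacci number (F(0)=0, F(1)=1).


F(n)=F(n-1)+F(n-2)
...F(8)=21, F(9)=34, F(10)=55


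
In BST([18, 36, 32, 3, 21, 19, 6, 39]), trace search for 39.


BST root = 18
Search for 39: compare at each node
Path: [18, 36, 39]


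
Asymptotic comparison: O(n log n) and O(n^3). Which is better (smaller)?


linearithmic grows slower than cubic
O(n log n) is asymptotically smaller; O(n^3) grows faster


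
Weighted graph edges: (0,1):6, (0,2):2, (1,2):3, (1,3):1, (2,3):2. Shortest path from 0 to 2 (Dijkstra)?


Dijkstra from 0:
Distances: {0: 0, 1: 5, 2: 2, 3: 4}
Shortest distance to 2 = 2, path = [0, 2]


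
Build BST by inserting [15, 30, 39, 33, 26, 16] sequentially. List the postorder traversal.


Root = 15; build tree by BST insertion.
Postorder traversal: [16, 26, 33, 39, 30, 15]


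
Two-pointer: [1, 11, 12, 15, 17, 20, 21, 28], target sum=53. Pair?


Two pointers: lo=0, hi=7
No pair sums to 53


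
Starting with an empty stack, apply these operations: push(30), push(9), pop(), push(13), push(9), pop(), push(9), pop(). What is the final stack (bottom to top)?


push(30) -> [30]
push(9) -> [30, 9]
pop() returns 9 -> [30]
push(13) -> [30, 13]
push(9) -> [30, 13, 9]
pop() returns 9 -> [30, 13]
push(9) -> [30, 13, 9]
pop() returns 9 -> [30, 13]
Final stack (bottom to top): [30, 13]


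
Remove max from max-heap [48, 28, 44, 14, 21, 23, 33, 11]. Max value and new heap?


Max = 48
Replace root with last, heapify down
Resulting heap: [44, 28, 33, 14, 21, 23, 11]


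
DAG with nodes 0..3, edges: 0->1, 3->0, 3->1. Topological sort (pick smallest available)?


Kahn's algorithm, process smallest node first
Order: [2, 3, 0, 1]


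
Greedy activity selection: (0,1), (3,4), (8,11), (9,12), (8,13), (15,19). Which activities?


Greedy: pick earliest-ending, then skip overlaps.
Selected (4 activities): [(0, 1), (3, 4), (8, 11), (15, 19)]


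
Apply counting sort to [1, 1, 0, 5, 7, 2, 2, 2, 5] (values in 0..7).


Count array: [1, 2, 3, 0, 0, 2, 0, 1]
Reconstruct: [0, 1, 1, 2, 2, 2, 5, 5, 7]


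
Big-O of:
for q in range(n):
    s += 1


Per nesting level: O(n) = O(n)
Complexity: O(n)


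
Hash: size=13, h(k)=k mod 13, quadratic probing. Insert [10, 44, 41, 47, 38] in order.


Insertions: 10->slot 10; 44->slot 5; 41->slot 2; 47->slot 8; 38->slot 12
Table: [None, None, 41, None, None, 44, None, None, 47, None, 10, None, 38]


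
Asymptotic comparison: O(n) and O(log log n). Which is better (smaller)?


double-logarithmic grows slower than linear
O(log log n) is asymptotically smaller; O(n) grows faster


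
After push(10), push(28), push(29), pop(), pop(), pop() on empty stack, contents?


push(10) -> [10]
push(28) -> [10, 28]
push(29) -> [10, 28, 29]
pop() returns 29 -> [10, 28]
pop() returns 28 -> [10]
pop() returns 10 -> []
Final stack (bottom to top): []


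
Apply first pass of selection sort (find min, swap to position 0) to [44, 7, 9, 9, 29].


After one pass: [7, 44, 9, 9, 29]


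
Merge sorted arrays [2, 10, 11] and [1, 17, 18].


Compare heads, take smaller each step.
Merged: [1, 2, 10, 11, 17, 18]


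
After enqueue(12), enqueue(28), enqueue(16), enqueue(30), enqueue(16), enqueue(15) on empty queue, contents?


enqueue(12) -> [12]
enqueue(28) -> [12, 28]
enqueue(16) -> [12, 28, 16]
enqueue(30) -> [12, 28, 16, 30]
enqueue(16) -> [12, 28, 16, 30, 16]
enqueue(15) -> [12, 28, 16, 30, 16, 15]
Final queue (front to back): [12, 28, 16, 30, 16, 15]


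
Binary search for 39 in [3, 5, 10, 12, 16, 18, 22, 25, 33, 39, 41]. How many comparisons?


Search for 39:
[0,10] mid=5 arr[5]=18
[6,10] mid=8 arr[8]=33
[9,10] mid=9 arr[9]=39
Total: 3 comparisons


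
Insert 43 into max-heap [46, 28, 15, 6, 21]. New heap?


Append 43: [46, 28, 15, 6, 21, 43]
Bubble up: swap idx 5(43) with idx 2(15)
Result: [46, 28, 43, 6, 21, 15]


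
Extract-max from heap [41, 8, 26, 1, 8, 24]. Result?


Max = 41
Replace root with last, heapify down
Resulting heap: [26, 8, 24, 1, 8]


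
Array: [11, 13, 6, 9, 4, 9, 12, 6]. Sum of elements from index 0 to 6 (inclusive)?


Prefix sums: [0, 11, 24, 30, 39, 43, 52, 64, 70]
Sum[0..6] = prefix[7] - prefix[0] = 64 - 0 = 64


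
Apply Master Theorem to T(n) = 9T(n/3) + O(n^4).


a=9, b=3, c=4. log_3(9)=2 < c=4. Case 3: O(n^c) = O(n^4)
Complexity: O(n^4)


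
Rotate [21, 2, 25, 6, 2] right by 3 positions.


Right rotate by 3: [25, 6, 2, 21, 2]


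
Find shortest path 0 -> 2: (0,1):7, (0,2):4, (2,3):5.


Dijkstra from 0:
Distances: {0: 0, 1: 7, 2: 4, 3: 9}
Shortest distance to 2 = 4, path = [0, 2]


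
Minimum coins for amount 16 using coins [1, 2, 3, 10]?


dp[0]=0; dp[i]=1+min(dp[i-c] for c in coins)
...dp[11]=2, dp[12]=2, dp[13]=2, dp[14]=3, dp[15]=3, dp[16]=3
Minimum coins for 16 = 3


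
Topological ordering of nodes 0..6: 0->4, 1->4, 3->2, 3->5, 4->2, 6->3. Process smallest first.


Kahn's algorithm, process smallest node first
Order: [0, 1, 4, 6, 3, 2, 5]


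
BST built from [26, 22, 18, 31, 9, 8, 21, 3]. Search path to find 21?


BST root = 26
Search for 21: compare at each node
Path: [26, 22, 18, 21]


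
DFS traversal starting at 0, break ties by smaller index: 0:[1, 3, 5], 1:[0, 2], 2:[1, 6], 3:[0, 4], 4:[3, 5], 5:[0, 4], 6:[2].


DFS stack-based: start with [0]
Visit order: [0, 1, 2, 6, 3, 4, 5]


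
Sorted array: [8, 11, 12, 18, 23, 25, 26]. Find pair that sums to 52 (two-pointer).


Two pointers: lo=0, hi=6
No pair sums to 52


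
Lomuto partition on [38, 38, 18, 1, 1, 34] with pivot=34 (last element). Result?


Elements <= 34 go left of pivot.
Result: [18, 1, 1, 34, 38, 38], pivot at index 3


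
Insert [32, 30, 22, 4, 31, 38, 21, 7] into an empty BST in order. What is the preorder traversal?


Root = 32; build tree by BST insertion.
Preorder traversal: [32, 30, 22, 4, 21, 7, 31, 38]


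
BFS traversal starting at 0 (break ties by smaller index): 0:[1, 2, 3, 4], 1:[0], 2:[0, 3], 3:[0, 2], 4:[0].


BFS queue: start with [0]
Visit order: [0, 1, 2, 3, 4]


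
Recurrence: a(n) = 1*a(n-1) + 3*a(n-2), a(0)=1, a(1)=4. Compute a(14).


Build bottom-up:
...a(12)=32689, a(13)=75316, a(14)=1*75316+3*32689=173383


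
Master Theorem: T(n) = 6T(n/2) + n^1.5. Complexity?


a=6, b=2, c=1.5. log_2(6)=2.585 > c=1.5. Case 1: O(n^log_b(a)) = O(n^2.585)
Complexity: O(n^2.585)


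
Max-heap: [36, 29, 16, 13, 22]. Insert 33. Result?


Append 33: [36, 29, 16, 13, 22, 33]
Bubble up: swap idx 5(33) with idx 2(16)
Result: [36, 29, 33, 13, 22, 16]


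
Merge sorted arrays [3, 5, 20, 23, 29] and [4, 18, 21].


Compare heads, take smaller each step.
Merged: [3, 4, 5, 18, 20, 21, 23, 29]


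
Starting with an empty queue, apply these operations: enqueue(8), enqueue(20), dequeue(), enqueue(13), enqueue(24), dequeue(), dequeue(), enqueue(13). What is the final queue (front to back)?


enqueue(8) -> [8]
enqueue(20) -> [8, 20]
dequeue() returns 8 -> [20]
enqueue(13) -> [20, 13]
enqueue(24) -> [20, 13, 24]
dequeue() returns 20 -> [13, 24]
dequeue() returns 13 -> [24]
enqueue(13) -> [24, 13]
Final queue (front to back): [24, 13]


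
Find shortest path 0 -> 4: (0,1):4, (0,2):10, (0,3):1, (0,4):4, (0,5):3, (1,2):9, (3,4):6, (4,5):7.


Dijkstra from 0:
Distances: {0: 0, 1: 4, 2: 10, 3: 1, 4: 4, 5: 3}
Shortest distance to 4 = 4, path = [0, 4]


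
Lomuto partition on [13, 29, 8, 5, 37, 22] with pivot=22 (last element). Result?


Elements <= 22 go left of pivot.
Result: [13, 8, 5, 22, 37, 29], pivot at index 3


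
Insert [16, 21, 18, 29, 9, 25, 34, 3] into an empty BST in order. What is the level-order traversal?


Root = 16; build tree by BST insertion.
Level-Order traversal: [16, 9, 21, 3, 18, 29, 25, 34]


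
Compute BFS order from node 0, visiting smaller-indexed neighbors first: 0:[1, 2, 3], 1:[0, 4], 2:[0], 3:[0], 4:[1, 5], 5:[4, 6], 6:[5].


BFS queue: start with [0]
Visit order: [0, 1, 2, 3, 4, 5, 6]


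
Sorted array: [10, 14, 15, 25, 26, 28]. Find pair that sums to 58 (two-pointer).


Two pointers: lo=0, hi=5
No pair sums to 58


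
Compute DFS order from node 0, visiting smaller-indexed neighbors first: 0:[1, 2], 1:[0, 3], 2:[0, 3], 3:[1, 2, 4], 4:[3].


DFS stack-based: start with [0]
Visit order: [0, 1, 3, 2, 4]


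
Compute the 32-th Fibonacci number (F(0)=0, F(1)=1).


F(n)=F(n-1)+F(n-2)
...F(30)=832040, F(31)=1346269, F(32)=2178309


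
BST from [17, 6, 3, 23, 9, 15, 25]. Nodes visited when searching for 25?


BST root = 17
Search for 25: compare at each node
Path: [17, 23, 25]


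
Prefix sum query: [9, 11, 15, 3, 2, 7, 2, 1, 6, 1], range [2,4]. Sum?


Prefix sums: [0, 9, 20, 35, 38, 40, 47, 49, 50, 56, 57]
Sum[2..4] = prefix[5] - prefix[2] = 40 - 20 = 20


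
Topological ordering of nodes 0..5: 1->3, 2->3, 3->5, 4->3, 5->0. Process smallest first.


Kahn's algorithm, process smallest node first
Order: [1, 2, 4, 3, 5, 0]


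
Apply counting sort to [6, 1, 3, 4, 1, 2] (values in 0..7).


Count array: [0, 2, 1, 1, 1, 0, 1, 0]
Reconstruct: [1, 1, 2, 3, 4, 6]


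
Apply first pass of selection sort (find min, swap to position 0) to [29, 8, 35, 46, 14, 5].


After one pass: [5, 8, 35, 46, 14, 29]


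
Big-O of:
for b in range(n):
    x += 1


Per nesting level: O(n) = O(n)
Complexity: O(n)


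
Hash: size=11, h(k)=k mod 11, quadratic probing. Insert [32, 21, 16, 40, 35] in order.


Insertions: 32->slot 10; 21->slot 0; 16->slot 5; 40->slot 7; 35->slot 2
Table: [21, None, 35, None, None, 16, None, 40, None, None, 32]


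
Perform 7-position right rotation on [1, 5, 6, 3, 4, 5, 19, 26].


Right rotate by 7: [5, 6, 3, 4, 5, 19, 26, 1]


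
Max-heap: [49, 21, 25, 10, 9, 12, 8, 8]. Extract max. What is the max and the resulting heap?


Max = 49
Replace root with last, heapify down
Resulting heap: [25, 21, 12, 10, 9, 8, 8]


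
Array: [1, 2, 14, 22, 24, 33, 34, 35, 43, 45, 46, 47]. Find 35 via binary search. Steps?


Search for 35:
[0,11] mid=5 arr[5]=33
[6,11] mid=8 arr[8]=43
[6,7] mid=6 arr[6]=34
[7,7] mid=7 arr[7]=35
Total: 4 comparisons


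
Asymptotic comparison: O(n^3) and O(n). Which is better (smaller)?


linear grows slower than cubic
O(n) is asymptotically smaller; O(n^3) grows faster


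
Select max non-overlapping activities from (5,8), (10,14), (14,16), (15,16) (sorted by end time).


Greedy: pick earliest-ending, then skip overlaps.
Selected (3 activities): [(5, 8), (10, 14), (14, 16)]


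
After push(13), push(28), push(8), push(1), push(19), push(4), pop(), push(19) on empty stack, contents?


push(13) -> [13]
push(28) -> [13, 28]
push(8) -> [13, 28, 8]
push(1) -> [13, 28, 8, 1]
push(19) -> [13, 28, 8, 1, 19]
push(4) -> [13, 28, 8, 1, 19, 4]
pop() returns 4 -> [13, 28, 8, 1, 19]
push(19) -> [13, 28, 8, 1, 19, 19]
Final stack (bottom to top): [13, 28, 8, 1, 19, 19]


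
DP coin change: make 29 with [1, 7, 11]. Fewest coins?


dp[0]=0; dp[i]=1+min(dp[i-c] for c in coins)
...dp[24]=4, dp[25]=3, dp[26]=4, dp[27]=5, dp[28]=4, dp[29]=3
Minimum coins for 29 = 3


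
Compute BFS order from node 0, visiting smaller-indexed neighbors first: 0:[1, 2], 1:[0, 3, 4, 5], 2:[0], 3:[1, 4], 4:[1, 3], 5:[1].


BFS queue: start with [0]
Visit order: [0, 1, 2, 3, 4, 5]


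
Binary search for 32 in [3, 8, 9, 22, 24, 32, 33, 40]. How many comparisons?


Search for 32:
[0,7] mid=3 arr[3]=22
[4,7] mid=5 arr[5]=32
Total: 2 comparisons


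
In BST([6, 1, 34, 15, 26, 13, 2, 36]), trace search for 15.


BST root = 6
Search for 15: compare at each node
Path: [6, 34, 15]


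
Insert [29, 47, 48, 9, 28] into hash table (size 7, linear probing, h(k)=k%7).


Insertions: 29->slot 1; 47->slot 5; 48->slot 6; 9->slot 2; 28->slot 0
Table: [28, 29, 9, None, None, 47, 48]


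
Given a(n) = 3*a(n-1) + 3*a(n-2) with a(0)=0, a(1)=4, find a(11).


Build bottom-up:
...a(9)=141264, a(10)=535572, a(11)=3*535572+3*141264=2030508


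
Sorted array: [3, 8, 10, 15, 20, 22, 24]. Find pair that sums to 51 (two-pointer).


Two pointers: lo=0, hi=6
No pair sums to 51


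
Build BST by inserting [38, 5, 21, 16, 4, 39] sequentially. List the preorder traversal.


Root = 38; build tree by BST insertion.
Preorder traversal: [38, 5, 4, 21, 16, 39]


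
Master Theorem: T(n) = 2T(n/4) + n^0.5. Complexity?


a=2, b=4, c=0.5. log_4(2)=0.5 = c=0.5. Case 2: O(n^c log n) = O(sqrt(n) log n)
Complexity: O(sqrt(n) log n)


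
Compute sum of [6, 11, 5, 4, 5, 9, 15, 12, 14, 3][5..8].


Prefix sums: [0, 6, 17, 22, 26, 31, 40, 55, 67, 81, 84]
Sum[5..8] = prefix[9] - prefix[5] = 81 - 31 = 50


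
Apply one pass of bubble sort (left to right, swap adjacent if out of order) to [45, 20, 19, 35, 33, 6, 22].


After one pass: [20, 19, 35, 33, 6, 22, 45]


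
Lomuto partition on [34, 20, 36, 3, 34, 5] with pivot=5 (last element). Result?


Elements <= 5 go left of pivot.
Result: [3, 5, 36, 34, 34, 20], pivot at index 1


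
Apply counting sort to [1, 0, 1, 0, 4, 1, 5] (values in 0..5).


Count array: [2, 3, 0, 0, 1, 1]
Reconstruct: [0, 0, 1, 1, 1, 4, 5]


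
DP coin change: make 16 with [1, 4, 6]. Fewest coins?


dp[0]=0; dp[i]=1+min(dp[i-c] for c in coins)
...dp[11]=3, dp[12]=2, dp[13]=3, dp[14]=3, dp[15]=4, dp[16]=3
Minimum coins for 16 = 3


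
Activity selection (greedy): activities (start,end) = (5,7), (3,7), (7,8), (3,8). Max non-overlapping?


Greedy: pick earliest-ending, then skip overlaps.
Selected (2 activities): [(5, 7), (7, 8)]


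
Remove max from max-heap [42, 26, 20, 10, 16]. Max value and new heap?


Max = 42
Replace root with last, heapify down
Resulting heap: [26, 16, 20, 10]


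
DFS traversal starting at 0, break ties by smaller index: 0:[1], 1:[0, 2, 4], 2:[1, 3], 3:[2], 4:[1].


DFS stack-based: start with [0]
Visit order: [0, 1, 2, 3, 4]


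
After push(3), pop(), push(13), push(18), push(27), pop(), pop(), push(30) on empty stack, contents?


push(3) -> [3]
pop() returns 3 -> []
push(13) -> [13]
push(18) -> [13, 18]
push(27) -> [13, 18, 27]
pop() returns 27 -> [13, 18]
pop() returns 18 -> [13]
push(30) -> [13, 30]
Final stack (bottom to top): [13, 30]


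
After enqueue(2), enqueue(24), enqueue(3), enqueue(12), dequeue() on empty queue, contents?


enqueue(2) -> [2]
enqueue(24) -> [2, 24]
enqueue(3) -> [2, 24, 3]
enqueue(12) -> [2, 24, 3, 12]
dequeue() returns 2 -> [24, 3, 12]
Final queue (front to back): [24, 3, 12]


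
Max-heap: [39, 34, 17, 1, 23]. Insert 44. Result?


Append 44: [39, 34, 17, 1, 23, 44]
Bubble up: swap idx 5(44) with idx 2(17); swap idx 2(44) with idx 0(39)
Result: [44, 34, 39, 1, 23, 17]


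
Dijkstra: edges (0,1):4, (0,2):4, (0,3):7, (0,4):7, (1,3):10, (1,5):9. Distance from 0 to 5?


Dijkstra from 0:
Distances: {0: 0, 1: 4, 2: 4, 3: 7, 4: 7, 5: 13}
Shortest distance to 5 = 13, path = [0, 1, 5]


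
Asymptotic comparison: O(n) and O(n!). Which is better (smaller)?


linear grows slower than factorial
O(n) is asymptotically smaller; O(n!) grows faster


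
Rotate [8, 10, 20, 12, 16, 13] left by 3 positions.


Left rotate by 3: [12, 16, 13, 8, 10, 20]


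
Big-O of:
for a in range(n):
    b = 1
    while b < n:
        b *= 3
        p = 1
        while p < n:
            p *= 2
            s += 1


Per nesting level: O(n) * O(log n) * O(log n) = O(n (log n)^2)
Complexity: O(n (log n)^2)


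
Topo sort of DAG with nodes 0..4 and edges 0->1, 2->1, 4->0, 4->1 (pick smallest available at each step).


Kahn's algorithm, process smallest node first
Order: [2, 3, 4, 0, 1]


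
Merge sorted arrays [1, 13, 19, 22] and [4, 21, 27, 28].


Compare heads, take smaller each step.
Merged: [1, 4, 13, 19, 21, 22, 27, 28]


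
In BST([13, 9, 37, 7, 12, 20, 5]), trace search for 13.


BST root = 13
Search for 13: compare at each node
Path: [13]


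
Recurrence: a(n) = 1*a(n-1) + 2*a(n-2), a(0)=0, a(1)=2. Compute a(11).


Build bottom-up:
...a(9)=342, a(10)=682, a(11)=1*682+2*342=1366


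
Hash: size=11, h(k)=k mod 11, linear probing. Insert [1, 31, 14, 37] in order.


Insertions: 1->slot 1; 31->slot 9; 14->slot 3; 37->slot 4
Table: [None, 1, None, 14, 37, None, None, None, None, 31, None]


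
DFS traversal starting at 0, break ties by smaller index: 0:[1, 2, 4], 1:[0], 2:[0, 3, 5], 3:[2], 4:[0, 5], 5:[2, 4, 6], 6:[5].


DFS stack-based: start with [0]
Visit order: [0, 1, 2, 3, 5, 4, 6]


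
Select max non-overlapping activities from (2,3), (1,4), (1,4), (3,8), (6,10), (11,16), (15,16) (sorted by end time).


Greedy: pick earliest-ending, then skip overlaps.
Selected (3 activities): [(2, 3), (3, 8), (11, 16)]


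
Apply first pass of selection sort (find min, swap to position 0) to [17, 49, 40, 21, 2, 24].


After one pass: [2, 49, 40, 21, 17, 24]


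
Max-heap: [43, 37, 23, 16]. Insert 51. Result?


Append 51: [43, 37, 23, 16, 51]
Bubble up: swap idx 4(51) with idx 1(37); swap idx 1(51) with idx 0(43)
Result: [51, 43, 23, 16, 37]


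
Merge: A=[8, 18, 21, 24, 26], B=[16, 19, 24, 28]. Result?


Compare heads, take smaller each step.
Merged: [8, 16, 18, 19, 21, 24, 24, 26, 28]


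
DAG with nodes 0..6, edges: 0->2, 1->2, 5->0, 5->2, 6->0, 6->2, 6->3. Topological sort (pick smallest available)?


Kahn's algorithm, process smallest node first
Order: [1, 4, 5, 6, 0, 2, 3]


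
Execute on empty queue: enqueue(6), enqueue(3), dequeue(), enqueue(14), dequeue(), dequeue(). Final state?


enqueue(6) -> [6]
enqueue(3) -> [6, 3]
dequeue() returns 6 -> [3]
enqueue(14) -> [3, 14]
dequeue() returns 3 -> [14]
dequeue() returns 14 -> []
Final queue (front to back): []


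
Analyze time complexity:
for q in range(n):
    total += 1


Per nesting level: O(n) = O(n)
Complexity: O(n)


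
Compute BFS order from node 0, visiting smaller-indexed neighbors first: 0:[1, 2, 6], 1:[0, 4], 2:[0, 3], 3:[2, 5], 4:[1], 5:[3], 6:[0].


BFS queue: start with [0]
Visit order: [0, 1, 2, 6, 4, 3, 5]


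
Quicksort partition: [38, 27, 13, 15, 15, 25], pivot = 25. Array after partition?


Elements <= 25 go left of pivot.
Result: [13, 15, 15, 25, 38, 27], pivot at index 3


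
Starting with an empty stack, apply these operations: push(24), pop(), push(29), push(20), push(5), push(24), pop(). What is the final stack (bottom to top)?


push(24) -> [24]
pop() returns 24 -> []
push(29) -> [29]
push(20) -> [29, 20]
push(5) -> [29, 20, 5]
push(24) -> [29, 20, 5, 24]
pop() returns 24 -> [29, 20, 5]
Final stack (bottom to top): [29, 20, 5]


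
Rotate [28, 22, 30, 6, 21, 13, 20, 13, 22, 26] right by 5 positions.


Right rotate by 5: [13, 20, 13, 22, 26, 28, 22, 30, 6, 21]


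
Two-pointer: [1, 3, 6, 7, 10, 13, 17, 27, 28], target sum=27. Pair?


Two pointers: lo=0, hi=8
Found pair: (10, 17) summing to 27


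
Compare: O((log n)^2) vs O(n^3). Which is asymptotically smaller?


polylogarithmic grows slower than cubic
O((log n)^2) is asymptotically smaller; O(n^3) grows faster


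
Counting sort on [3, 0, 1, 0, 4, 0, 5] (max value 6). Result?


Count array: [3, 1, 0, 1, 1, 1, 0]
Reconstruct: [0, 0, 0, 1, 3, 4, 5]


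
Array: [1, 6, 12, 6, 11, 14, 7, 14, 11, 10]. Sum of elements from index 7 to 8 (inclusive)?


Prefix sums: [0, 1, 7, 19, 25, 36, 50, 57, 71, 82, 92]
Sum[7..8] = prefix[9] - prefix[7] = 82 - 57 = 25


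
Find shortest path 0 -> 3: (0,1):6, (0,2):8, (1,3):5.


Dijkstra from 0:
Distances: {0: 0, 1: 6, 2: 8, 3: 11}
Shortest distance to 3 = 11, path = [0, 1, 3]


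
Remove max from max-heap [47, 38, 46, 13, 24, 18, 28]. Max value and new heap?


Max = 47
Replace root with last, heapify down
Resulting heap: [46, 38, 28, 13, 24, 18]


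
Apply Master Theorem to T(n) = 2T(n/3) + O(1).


a=2, b=3, c=0. log_3(2)=0.631 > c=0. Case 1: O(n^log_b(a)) = O(n^0.631)
Complexity: O(n^0.631)


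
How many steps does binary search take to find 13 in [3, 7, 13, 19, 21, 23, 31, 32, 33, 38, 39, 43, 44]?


Search for 13:
[0,12] mid=6 arr[6]=31
[0,5] mid=2 arr[2]=13
Total: 2 comparisons


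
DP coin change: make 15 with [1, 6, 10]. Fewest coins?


dp[0]=0; dp[i]=1+min(dp[i-c] for c in coins)
...dp[10]=1, dp[11]=2, dp[12]=2, dp[13]=3, dp[14]=4, dp[15]=5
Minimum coins for 15 = 5


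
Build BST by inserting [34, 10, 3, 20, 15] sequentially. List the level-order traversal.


Root = 34; build tree by BST insertion.
Level-Order traversal: [34, 10, 3, 20, 15]


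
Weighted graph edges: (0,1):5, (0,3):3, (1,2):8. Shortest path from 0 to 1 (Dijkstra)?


Dijkstra from 0:
Distances: {0: 0, 1: 5, 2: 13, 3: 3}
Shortest distance to 1 = 5, path = [0, 1]


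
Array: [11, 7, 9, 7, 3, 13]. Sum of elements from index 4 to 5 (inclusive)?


Prefix sums: [0, 11, 18, 27, 34, 37, 50]
Sum[4..5] = prefix[6] - prefix[4] = 50 - 34 = 16


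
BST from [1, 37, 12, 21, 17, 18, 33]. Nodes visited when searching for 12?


BST root = 1
Search for 12: compare at each node
Path: [1, 37, 12]


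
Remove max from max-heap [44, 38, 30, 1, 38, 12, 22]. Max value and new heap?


Max = 44
Replace root with last, heapify down
Resulting heap: [38, 38, 30, 1, 22, 12]


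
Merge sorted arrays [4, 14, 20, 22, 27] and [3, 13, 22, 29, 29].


Compare heads, take smaller each step.
Merged: [3, 4, 13, 14, 20, 22, 22, 27, 29, 29]


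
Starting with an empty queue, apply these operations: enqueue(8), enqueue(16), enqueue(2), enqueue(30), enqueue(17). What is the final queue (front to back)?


enqueue(8) -> [8]
enqueue(16) -> [8, 16]
enqueue(2) -> [8, 16, 2]
enqueue(30) -> [8, 16, 2, 30]
enqueue(17) -> [8, 16, 2, 30, 17]
Final queue (front to back): [8, 16, 2, 30, 17]


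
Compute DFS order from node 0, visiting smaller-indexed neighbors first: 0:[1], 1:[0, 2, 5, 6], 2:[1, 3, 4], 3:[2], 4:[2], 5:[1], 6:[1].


DFS stack-based: start with [0]
Visit order: [0, 1, 2, 3, 4, 5, 6]


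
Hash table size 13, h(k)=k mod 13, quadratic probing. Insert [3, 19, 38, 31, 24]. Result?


Insertions: 3->slot 3; 19->slot 6; 38->slot 12; 31->slot 5; 24->slot 11
Table: [None, None, None, 3, None, 31, 19, None, None, None, None, 24, 38]


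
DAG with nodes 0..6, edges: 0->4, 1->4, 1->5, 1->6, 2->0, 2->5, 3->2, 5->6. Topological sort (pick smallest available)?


Kahn's algorithm, process smallest node first
Order: [1, 3, 2, 0, 4, 5, 6]


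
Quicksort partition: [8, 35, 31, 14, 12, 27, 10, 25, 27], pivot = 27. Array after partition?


Elements <= 27 go left of pivot.
Result: [8, 14, 12, 27, 10, 25, 27, 35, 31], pivot at index 6


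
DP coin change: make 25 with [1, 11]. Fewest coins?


dp[0]=0; dp[i]=1+min(dp[i-c] for c in coins)
...dp[20]=10, dp[21]=11, dp[22]=2, dp[23]=3, dp[24]=4, dp[25]=5
Minimum coins for 25 = 5


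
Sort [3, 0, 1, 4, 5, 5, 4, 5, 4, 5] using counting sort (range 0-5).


Count array: [1, 1, 0, 1, 3, 4]
Reconstruct: [0, 1, 3, 4, 4, 4, 5, 5, 5, 5]


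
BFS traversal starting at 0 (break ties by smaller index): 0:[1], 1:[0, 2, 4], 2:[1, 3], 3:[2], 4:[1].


BFS queue: start with [0]
Visit order: [0, 1, 2, 4, 3]


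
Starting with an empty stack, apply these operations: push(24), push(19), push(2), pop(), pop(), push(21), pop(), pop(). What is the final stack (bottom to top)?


push(24) -> [24]
push(19) -> [24, 19]
push(2) -> [24, 19, 2]
pop() returns 2 -> [24, 19]
pop() returns 19 -> [24]
push(21) -> [24, 21]
pop() returns 21 -> [24]
pop() returns 24 -> []
Final stack (bottom to top): []


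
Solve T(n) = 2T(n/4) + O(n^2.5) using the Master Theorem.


a=2, b=4, c=2.5. log_4(2)=0.5 < c=2.5. Case 3: O(n^c) = O(n^2.500)
Complexity: O(n^2.500)


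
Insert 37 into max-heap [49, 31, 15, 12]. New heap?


Append 37: [49, 31, 15, 12, 37]
Bubble up: swap idx 4(37) with idx 1(31)
Result: [49, 37, 15, 12, 31]


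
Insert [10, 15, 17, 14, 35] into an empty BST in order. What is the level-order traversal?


Root = 10; build tree by BST insertion.
Level-Order traversal: [10, 15, 14, 17, 35]


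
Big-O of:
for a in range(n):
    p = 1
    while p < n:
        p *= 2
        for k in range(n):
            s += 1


Per nesting level: O(n) * O(log n) * O(n) = O(n^2 log n)
Complexity: O(n^2 log n)


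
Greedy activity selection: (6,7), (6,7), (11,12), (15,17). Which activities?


Greedy: pick earliest-ending, then skip overlaps.
Selected (3 activities): [(6, 7), (11, 12), (15, 17)]


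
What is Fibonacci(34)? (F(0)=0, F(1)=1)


F(n)=F(n-1)+F(n-2)
...F(32)=2178309, F(33)=3524578, F(34)=5702887


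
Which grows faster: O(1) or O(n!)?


constant grows slower than factorial
O(1) is asymptotically smaller; O(n!) grows faster


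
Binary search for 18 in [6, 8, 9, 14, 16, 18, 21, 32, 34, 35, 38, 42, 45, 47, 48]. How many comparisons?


Search for 18:
[0,14] mid=7 arr[7]=32
[0,6] mid=3 arr[3]=14
[4,6] mid=5 arr[5]=18
Total: 3 comparisons


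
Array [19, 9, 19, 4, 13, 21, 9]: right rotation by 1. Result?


Right rotate by 1: [9, 19, 9, 19, 4, 13, 21]


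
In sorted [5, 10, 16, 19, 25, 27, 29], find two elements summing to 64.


Two pointers: lo=0, hi=6
No pair sums to 64


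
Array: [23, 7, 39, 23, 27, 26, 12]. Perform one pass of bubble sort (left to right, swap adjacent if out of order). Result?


After one pass: [7, 23, 23, 27, 26, 12, 39]


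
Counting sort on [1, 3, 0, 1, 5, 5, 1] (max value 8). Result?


Count array: [1, 3, 0, 1, 0, 2, 0, 0, 0]
Reconstruct: [0, 1, 1, 1, 3, 5, 5]


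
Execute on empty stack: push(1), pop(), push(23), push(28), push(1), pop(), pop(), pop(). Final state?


push(1) -> [1]
pop() returns 1 -> []
push(23) -> [23]
push(28) -> [23, 28]
push(1) -> [23, 28, 1]
pop() returns 1 -> [23, 28]
pop() returns 28 -> [23]
pop() returns 23 -> []
Final stack (bottom to top): []


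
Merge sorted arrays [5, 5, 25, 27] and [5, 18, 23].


Compare heads, take smaller each step.
Merged: [5, 5, 5, 18, 23, 25, 27]


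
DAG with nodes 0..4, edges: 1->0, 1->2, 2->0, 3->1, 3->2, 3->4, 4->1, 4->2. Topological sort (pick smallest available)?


Kahn's algorithm, process smallest node first
Order: [3, 4, 1, 2, 0]


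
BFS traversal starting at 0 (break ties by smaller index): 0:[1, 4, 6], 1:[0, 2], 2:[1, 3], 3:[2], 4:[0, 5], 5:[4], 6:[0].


BFS queue: start with [0]
Visit order: [0, 1, 4, 6, 2, 5, 3]


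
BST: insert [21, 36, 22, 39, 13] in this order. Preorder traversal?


Root = 21; build tree by BST insertion.
Preorder traversal: [21, 13, 36, 22, 39]


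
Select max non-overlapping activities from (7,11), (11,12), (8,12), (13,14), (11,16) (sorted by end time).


Greedy: pick earliest-ending, then skip overlaps.
Selected (3 activities): [(7, 11), (11, 12), (13, 14)]
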